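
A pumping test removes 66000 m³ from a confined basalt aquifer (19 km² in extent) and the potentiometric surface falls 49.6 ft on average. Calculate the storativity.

S ≈ 2.3 × 10^-4

A = 19 km² = 1.9 × 10^7 m²
Δh = 49.6 ft = 15.12 m
S = ΔV / (A × Δh) = 66000 m³ / (1.9 × 10^7 m² × 15.12 m) = 2.298 × 10^-4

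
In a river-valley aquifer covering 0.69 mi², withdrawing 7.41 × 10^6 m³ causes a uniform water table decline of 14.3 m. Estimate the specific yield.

A = 0.69 mi² = 1.787 × 10^6 m²
Sy = ΔV / (A × Δh) = 7.41 × 10^6 m³ / (1.787 × 10^6 m² × 14.3 m) = 0.29

Sy ≈ 0.29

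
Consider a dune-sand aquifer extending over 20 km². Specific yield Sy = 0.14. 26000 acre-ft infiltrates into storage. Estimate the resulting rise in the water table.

A = 20 km² = 2 × 10^7 m²
ΔV = 26000 acre-ft = 3.207 × 10^7 m³
Δh = ΔV / (Sy × A) = 3.207 × 10^7 m³ / (0.14 × 2 × 10^7 m²) = 11.45 m

Δh ≈ 11.5 m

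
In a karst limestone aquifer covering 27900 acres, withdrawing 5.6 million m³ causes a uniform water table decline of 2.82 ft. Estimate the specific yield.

Sy ≈ 0.058

A = 27900 acres = 1.129 × 10^8 m²
Δh = 2.82 ft = 0.8595 m
ΔV = 5.6 million m³ = 5.6 × 10^6 m³
Sy = ΔV / (A × Δh) = 5.6 × 10^6 m³ / (1.129 × 10^8 m² × 0.8595 m) = 0.0577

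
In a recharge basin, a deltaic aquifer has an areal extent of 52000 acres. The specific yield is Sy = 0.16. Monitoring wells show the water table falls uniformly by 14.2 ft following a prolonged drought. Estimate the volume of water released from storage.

A = 52000 acres = 2.104 × 10^8 m²
Δh = 14.2 ft = 4.328 m
ΔV = Sy × A × Δh = 0.16 × 2.104 × 10^8 m² × 4.328 m = 1.457 × 10^8 m³

ΔV ≈ 1.46 × 10^8 m³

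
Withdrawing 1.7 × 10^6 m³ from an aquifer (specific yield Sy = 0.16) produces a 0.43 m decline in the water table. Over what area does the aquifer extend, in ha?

A ≈ 2470 ha

A = ΔV / (Sy × Δh) = 1.7 × 10^6 / (0.16 × 0.43) = 2.471 × 10^7 m²
A = 2.471 × 10^7 m² = 2471 ha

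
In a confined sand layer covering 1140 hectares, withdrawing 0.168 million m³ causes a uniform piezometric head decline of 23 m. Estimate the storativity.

S ≈ 6.4 × 10^-4

A = 1140 hectares = 1.14 × 10^7 m²
ΔV = 0.168 million m³ = 1.68 × 10^5 m³
S = ΔV / (A × Δh) = 1.68 × 10^5 m³ / (1.14 × 10^7 m² × 23 m) = 6.407 × 10^-4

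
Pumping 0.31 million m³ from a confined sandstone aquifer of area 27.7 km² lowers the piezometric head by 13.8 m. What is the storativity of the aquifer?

A = 27.7 km² = 2.77 × 10^7 m²
ΔV = 0.31 million m³ = 3.1 × 10^5 m³
S = ΔV / (A × Δh) = 3.1 × 10^5 m³ / (2.77 × 10^7 m² × 13.8 m) = 8.11 × 10^-4

S ≈ 8.1 × 10^-4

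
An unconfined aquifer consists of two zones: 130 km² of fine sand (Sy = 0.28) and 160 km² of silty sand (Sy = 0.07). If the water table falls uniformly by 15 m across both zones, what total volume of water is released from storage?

ΔV ≈ 7.14 × 10^8 m³

A₁ = 130 km² = 1.3 × 10^8 m²; A₂ = 160 km² = 1.6 × 10^8 m²
ΔV₁ = 0.28 × 1.3 × 10^8 × 15 = 5.46 × 10^8 m³
ΔV₂ = 0.07 × 1.6 × 10^8 × 15 = 1.68 × 10^8 m³
ΔV = ΔV₁ + ΔV₂ = 7.14 × 10^8 m³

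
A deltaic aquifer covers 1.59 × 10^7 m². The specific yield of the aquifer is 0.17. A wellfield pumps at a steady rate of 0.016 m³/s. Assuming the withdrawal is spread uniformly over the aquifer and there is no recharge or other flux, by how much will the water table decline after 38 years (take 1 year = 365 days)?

Q = 0.016 m³/s = 1382 m³/d
t = 38 years = 13870 d
ΔV = Q × t = 1382 m³/d × 13870 d = 1.917 × 10^7 m³
Δh = ΔV / (Sy × A) = 1.917 × 10^7 / (0.17 × 1.59 × 10^7) = 7.094 m

Δh ≈ 7.09 m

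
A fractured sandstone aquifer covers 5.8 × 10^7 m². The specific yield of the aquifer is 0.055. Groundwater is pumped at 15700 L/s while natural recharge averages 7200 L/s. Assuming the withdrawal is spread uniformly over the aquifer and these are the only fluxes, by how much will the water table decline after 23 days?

Net abstraction = 15700 − 7200 = 8500 L/s
Q_net = 8500 L/s = 7.344 × 10^5 m³/d
ΔV = Q × t = 7.344 × 10^5 m³/d × 23 d = 1.689 × 10^7 m³
Δh = ΔV / (Sy × A) = 1.689 × 10^7 / (0.055 × 5.8 × 10^7) = 5.295 m

Δh ≈ 5.3 m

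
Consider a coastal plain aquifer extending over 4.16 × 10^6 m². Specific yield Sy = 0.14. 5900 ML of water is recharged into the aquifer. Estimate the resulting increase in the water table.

ΔV = 5900 ML = 5.9 × 10^6 m³
Δh = ΔV / (Sy × A) = 5.9 × 10^6 m³ / (0.14 × 4.16 × 10^6 m²) = 10.13 m

Δh ≈ 10.1 m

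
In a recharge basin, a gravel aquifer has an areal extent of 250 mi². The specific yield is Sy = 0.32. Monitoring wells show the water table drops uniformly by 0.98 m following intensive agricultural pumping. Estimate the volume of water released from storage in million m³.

ΔV ≈ 203 million m³

A = 250 mi² = 6.475 × 10^8 m²
ΔV = Sy × A × Δh = 0.32 × 6.475 × 10^8 m² × 0.98 m = 2.031 × 10^8 m³
ΔV = 2.031 × 10^8 m³ = 203.1 million m³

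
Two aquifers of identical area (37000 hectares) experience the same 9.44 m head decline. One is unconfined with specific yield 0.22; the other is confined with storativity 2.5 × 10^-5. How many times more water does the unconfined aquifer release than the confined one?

A = 37000 hectares = 3.7 × 10^8 m²
Unconfined: ΔV_u = Sy × A × Δh = 0.22 × 3.7 × 10^8 × 9.44 = 7.684 × 10^8 m³
Confined: ΔV_c = S × A × Δh = 2.5 × 10^-5 × 3.7 × 10^8 × 9.44 = 87320 m³
Ratio = ΔV_u / ΔV_c = Sy / S = 0.22 / 2.5 × 10^-5 = 8800

ΔV_u / ΔV_c ≈ 8800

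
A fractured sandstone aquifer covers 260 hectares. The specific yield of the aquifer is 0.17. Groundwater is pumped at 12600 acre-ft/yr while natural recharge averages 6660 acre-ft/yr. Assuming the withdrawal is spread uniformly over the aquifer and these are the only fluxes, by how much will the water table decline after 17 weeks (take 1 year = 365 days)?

A = 260 hectares = 2.6 × 10^6 m²
Net abstraction = 12600 − 6660 = 5940 acre-ft/yr
Q_net = 5940 acre-ft/yr = 20070 m³/d
t = 17 weeks = 119 d
ΔV = Q × t = 20070 m³/d × 119 d = 2.389 × 10^6 m³
Δh = ΔV / (Sy × A) = 2.389 × 10^6 / (0.17 × 2.6 × 10^6) = 5.404 m

Δh ≈ 5.4 m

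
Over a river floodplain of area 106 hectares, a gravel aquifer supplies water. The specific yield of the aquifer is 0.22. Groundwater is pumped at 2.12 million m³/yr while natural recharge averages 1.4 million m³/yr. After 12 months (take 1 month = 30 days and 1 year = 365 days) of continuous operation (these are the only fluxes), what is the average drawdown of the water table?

Δh ≈ 3.05 m

A = 106 hectares = 1.06 × 10^6 m²
Net abstraction = 2.12 − 1.4 = 0.72 million m³/yr
Q_net = 0.72 million m³/yr = 1973 m³/d
t = 12 months = 360 d
ΔV = Q × t = 1973 m³/d × 360 d = 7.101 × 10^5 m³
Δh = ΔV / (Sy × A) = 7.101 × 10^5 / (0.22 × 1.06 × 10^6) = 3.045 m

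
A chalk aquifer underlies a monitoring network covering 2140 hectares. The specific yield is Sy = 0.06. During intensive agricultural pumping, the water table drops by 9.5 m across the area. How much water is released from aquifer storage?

A = 2140 hectares = 2.14 × 10^7 m²
ΔV = Sy × A × Δh = 0.06 × 2.14 × 10^7 m² × 9.5 m = 1.22 × 10^7 m³

ΔV ≈ 1.22 × 10^7 m³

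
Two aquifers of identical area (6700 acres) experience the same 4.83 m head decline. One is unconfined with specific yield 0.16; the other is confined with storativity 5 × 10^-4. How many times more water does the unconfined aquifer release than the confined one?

ΔV_u / ΔV_c ≈ 320

A = 6700 acres = 2.711 × 10^7 m²
Unconfined: ΔV_u = Sy × A × Δh = 0.16 × 2.711 × 10^7 × 4.83 = 2.095 × 10^7 m³
Confined: ΔV_c = S × A × Δh = 5 × 10^-4 × 2.711 × 10^7 × 4.83 = 65480 m³
Ratio = ΔV_u / ΔV_c = Sy / S = 0.16 / 5 × 10^-4 = 320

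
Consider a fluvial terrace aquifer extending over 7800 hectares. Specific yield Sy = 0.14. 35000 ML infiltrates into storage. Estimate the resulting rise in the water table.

Δh ≈ 3.21 m

A = 7800 hectares = 7.8 × 10^7 m²
ΔV = 35000 ML = 3.5 × 10^7 m³
Δh = ΔV / (Sy × A) = 3.5 × 10^7 m³ / (0.14 × 7.8 × 10^7 m²) = 3.205 m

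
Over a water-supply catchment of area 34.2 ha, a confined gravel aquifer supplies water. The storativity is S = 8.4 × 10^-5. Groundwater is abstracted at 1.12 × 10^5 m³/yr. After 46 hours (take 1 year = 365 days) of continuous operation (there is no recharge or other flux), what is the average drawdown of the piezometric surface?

Δh ≈ 20.5 m

A = 34.2 ha = 3.42 × 10^5 m²
Q = 1.12 × 10^5 m³/yr = 306.8 m³/d
t = 46 hours = 1.917 d
ΔV = Q × t = 306.8 m³/d × 1.917 d = 588.1 m³
Δh = ΔV / (S × A) = 588.1 / (8.4 × 10^-5 × 3.42 × 10^5) = 20.47 m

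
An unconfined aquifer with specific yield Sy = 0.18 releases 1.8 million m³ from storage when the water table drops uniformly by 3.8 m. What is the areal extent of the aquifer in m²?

A ≈ 2.63 × 10^6 m²

ΔV = 1.8 million m³ = 1.8 × 10^6 m³
A = ΔV / (Sy × Δh) = 1.8 × 10^6 / (0.18 × 3.8) = 2.632 × 10^6 m²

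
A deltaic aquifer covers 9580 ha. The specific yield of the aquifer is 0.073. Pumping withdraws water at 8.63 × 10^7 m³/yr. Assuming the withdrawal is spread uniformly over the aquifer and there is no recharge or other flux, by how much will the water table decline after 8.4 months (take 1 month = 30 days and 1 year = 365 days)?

A = 9580 ha = 9.58 × 10^7 m²
Q = 8.63 × 10^7 m³/yr = 2.364 × 10^5 m³/d
t = 8.4 months = 252 d
ΔV = Q × t = 2.364 × 10^5 m³/d × 252 d = 5.958 × 10^7 m³
Δh = ΔV / (Sy × A) = 5.958 × 10^7 / (0.073 × 9.58 × 10^7) = 8.52 m

Δh ≈ 8.52 m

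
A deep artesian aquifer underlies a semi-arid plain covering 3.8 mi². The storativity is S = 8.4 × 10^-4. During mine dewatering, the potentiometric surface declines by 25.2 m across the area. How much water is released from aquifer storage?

A = 3.8 mi² = 9.842 × 10^6 m²
ΔV = S × A × Δh = 8.4 × 10^-4 × 9.842 × 10^6 m² × 25.2 m = 2.083 × 10^5 m³

ΔV ≈ 2.08 × 10^5 m³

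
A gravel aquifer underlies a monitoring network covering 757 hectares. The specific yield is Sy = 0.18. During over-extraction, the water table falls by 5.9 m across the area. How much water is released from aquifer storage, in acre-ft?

A = 757 hectares = 7.57 × 10^6 m²
ΔV = Sy × A × Δh = 0.18 × 7.57 × 10^6 m² × 5.9 m = 8.039 × 10^6 m³
ΔV = 8.039 × 10^6 m³ = 6518 acre-ft

ΔV ≈ 6520 acre-ft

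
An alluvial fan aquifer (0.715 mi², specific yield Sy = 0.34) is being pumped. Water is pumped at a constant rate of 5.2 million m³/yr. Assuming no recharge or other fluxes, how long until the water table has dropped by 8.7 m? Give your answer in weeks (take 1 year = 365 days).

t ≈ 54.9 weeks

A = 0.715 mi² = 1.852 × 10^6 m²
ΔV = Sy × A × Δh = 0.34 × 1.852 × 10^6 × 8.7 = 5.478 × 10^6 m³
Q = 5.2 million m³/yr = 14250 m³/d
t = ΔV / Q = 5.478 × 10^6 m³ / 14250 m³/d = 384.5 d
t = 384.5 d ≈ 54.93 weeks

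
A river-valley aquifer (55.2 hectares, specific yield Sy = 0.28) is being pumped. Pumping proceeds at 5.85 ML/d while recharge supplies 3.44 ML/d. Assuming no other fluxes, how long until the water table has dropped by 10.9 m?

A = 55.2 hectares = 5.52 × 10^5 m²
ΔV = Sy × A × Δh = 0.28 × 5.52 × 10^5 × 10.9 = 1.685 × 10^6 m³
Net withdrawal = 5.85 − 3.44 = 2.41 ML/d = 2410 m³/d
t = ΔV / Q = 1.685 × 10^6 m³ / 2410 m³/d = 699 d

t ≈ 699 days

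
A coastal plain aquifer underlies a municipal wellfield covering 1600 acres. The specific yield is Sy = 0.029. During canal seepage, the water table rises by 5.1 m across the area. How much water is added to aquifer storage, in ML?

A = 1600 acres = 6.475 × 10^6 m²
ΔV = Sy × A × Δh = 0.029 × 6.475 × 10^6 m² × 5.1 m = 9.576 × 10^5 m³
ΔV = 9.576 × 10^5 m³ = 957.6 ML

ΔV ≈ 958 ML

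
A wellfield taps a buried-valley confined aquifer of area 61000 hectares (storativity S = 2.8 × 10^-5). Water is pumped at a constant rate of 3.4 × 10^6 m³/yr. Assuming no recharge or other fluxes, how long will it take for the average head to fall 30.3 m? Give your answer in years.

A = 61000 hectares = 6.1 × 10^8 m²
ΔV = S × A × Δh = 2.8 × 10^-5 × 6.1 × 10^8 × 30.3 = 5.175 × 10^5 m³
Q = 3.4 × 10^6 m³/yr = 9315 m³/d
t = ΔV / Q = 5.175 × 10^5 m³ / 9315 m³/d = 55.56 d
t = 55.56 d ≈ 0.1522 years

t ≈ 0.152 years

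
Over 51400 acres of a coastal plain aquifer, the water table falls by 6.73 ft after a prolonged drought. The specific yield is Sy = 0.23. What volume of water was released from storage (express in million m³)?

ΔV ≈ 98.1 million m³

A = 51400 acres = 2.08 × 10^8 m²
Δh = 6.73 ft = 2.051 m
ΔV = Sy × A × Δh = 0.23 × 2.08 × 10^8 m² × 2.051 m = 9.814 × 10^7 m³
ΔV = 9.814 × 10^7 m³ = 98.14 million m³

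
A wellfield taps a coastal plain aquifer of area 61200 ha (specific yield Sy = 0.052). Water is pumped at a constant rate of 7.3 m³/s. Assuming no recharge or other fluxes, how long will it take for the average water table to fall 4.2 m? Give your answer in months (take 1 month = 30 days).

A = 61200 ha = 6.12 × 10^8 m²
ΔV = Sy × A × Δh = 0.052 × 6.12 × 10^8 × 4.2 = 1.337 × 10^8 m³
Q = 7.3 m³/s = 6.307 × 10^5 m³/d
t = ΔV / Q = 1.337 × 10^8 m³ / 6.307 × 10^5 m³/d = 211.9 d
t = 211.9 d ≈ 7.064 months

t ≈ 7.06 months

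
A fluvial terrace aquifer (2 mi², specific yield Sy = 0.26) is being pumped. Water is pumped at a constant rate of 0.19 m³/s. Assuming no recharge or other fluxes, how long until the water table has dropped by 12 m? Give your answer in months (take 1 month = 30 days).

A = 2 mi² = 5.18 × 10^6 m²
ΔV = Sy × A × Δh = 0.26 × 5.18 × 10^6 × 12 = 1.616 × 10^7 m³
Q = 0.19 m³/s = 16420 m³/d
t = ΔV / Q = 1.616 × 10^7 m³ / 16420 m³/d = 984.5 d
t = 984.5 d ≈ 32.82 months

t ≈ 32.8 months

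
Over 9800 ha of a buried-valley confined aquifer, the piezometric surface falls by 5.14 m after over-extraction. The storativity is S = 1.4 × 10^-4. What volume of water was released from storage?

ΔV ≈ 70500 m³

A = 9800 ha = 9.8 × 10^7 m²
ΔV = S × A × Δh = 1.4 × 10^-4 × 9.8 × 10^7 m² × 5.14 m = 70520 m³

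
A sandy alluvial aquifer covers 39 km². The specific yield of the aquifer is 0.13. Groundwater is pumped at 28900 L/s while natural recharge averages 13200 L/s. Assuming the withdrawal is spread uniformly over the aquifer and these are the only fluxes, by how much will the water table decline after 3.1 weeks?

Δh ≈ 5.81 m

A = 39 km² = 3.9 × 10^7 m²
Net abstraction = 28900 − 13200 = 15700 L/s
Q_net = 15700 L/s = 1.356 × 10^6 m³/d
t = 3.1 weeks = 21.7 d
ΔV = Q × t = 1.356 × 10^6 m³/d × 21.7 d = 2.944 × 10^7 m³
Δh = ΔV / (Sy × A) = 2.944 × 10^7 / (0.13 × 3.9 × 10^7) = 5.806 m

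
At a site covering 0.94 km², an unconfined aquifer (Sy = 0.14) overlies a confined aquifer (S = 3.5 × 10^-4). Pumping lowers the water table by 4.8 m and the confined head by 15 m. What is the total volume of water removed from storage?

A = 0.94 km² = 9.4 × 10^5 m²
Unconfined: ΔV_u = Sy × A × Δh_u = 0.14 × 9.4 × 10^5 × 4.8 = 6.317 × 10^5 m³
Confined: ΔV_c = S × A × Δh_c = 3.5 × 10^-4 × 9.4 × 10^5 × 15 = 4935 m³
Total ΔV = 6.317 × 10^5 + 4935 = 6.366 × 10^5 m³

ΔV ≈ 6.37 × 10^5 m³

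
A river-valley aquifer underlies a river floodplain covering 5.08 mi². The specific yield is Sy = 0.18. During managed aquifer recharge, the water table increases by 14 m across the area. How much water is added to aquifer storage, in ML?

A = 5.08 mi² = 1.316 × 10^7 m²
ΔV = Sy × A × Δh = 0.18 × 1.316 × 10^7 m² × 14 m = 3.316 × 10^7 m³
ΔV = 3.316 × 10^7 m³ = 33160 ML

ΔV ≈ 33200 ML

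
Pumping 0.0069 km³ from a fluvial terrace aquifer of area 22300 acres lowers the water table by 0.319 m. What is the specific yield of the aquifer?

Sy ≈ 0.24

A = 22300 acres = 9.024 × 10^7 m²
ΔV = 0.0069 km³ = 6.9 × 10^6 m³
Sy = ΔV / (A × Δh) = 6.9 × 10^6 m³ / (9.024 × 10^7 m² × 0.319 m) = 0.2397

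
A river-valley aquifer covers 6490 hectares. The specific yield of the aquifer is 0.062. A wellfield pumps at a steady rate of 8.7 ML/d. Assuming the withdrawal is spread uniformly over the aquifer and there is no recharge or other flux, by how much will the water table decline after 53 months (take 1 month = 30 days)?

A = 6490 hectares = 6.49 × 10^7 m²
Q = 8.7 ML/d = 8700 m³/d
t = 53 months = 1590 d
ΔV = Q × t = 8700 m³/d × 1590 d = 1.383 × 10^7 m³
Δh = ΔV / (Sy × A) = 1.383 × 10^7 / (0.062 × 6.49 × 10^7) = 3.438 m

Δh ≈ 3.44 m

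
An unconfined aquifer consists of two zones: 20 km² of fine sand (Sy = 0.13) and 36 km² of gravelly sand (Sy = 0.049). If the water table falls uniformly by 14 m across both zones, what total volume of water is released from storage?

ΔV ≈ 6.11 × 10^7 m³

A₁ = 20 km² = 2 × 10^7 m²; A₂ = 36 km² = 3.6 × 10^7 m²
ΔV₁ = 0.13 × 2 × 10^7 × 14 = 3.64 × 10^7 m³
ΔV₂ = 0.049 × 3.6 × 10^7 × 14 = 2.47 × 10^7 m³
ΔV = ΔV₁ + ΔV₂ = 6.11 × 10^7 m³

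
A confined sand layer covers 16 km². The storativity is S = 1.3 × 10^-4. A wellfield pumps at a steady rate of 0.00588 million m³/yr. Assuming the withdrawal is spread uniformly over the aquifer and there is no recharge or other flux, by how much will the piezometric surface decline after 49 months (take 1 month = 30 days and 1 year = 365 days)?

A = 16 km² = 1.6 × 10^7 m²
Q = 0.00588 million m³/yr = 16.11 m³/d
t = 49 months = 1470 d
ΔV = Q × t = 16.11 m³/d × 1470 d = 23680 m³
Δh = ΔV / (S × A) = 23680 / (1.3 × 10^-4 × 1.6 × 10^7) = 11.39 m

Δh ≈ 11.4 m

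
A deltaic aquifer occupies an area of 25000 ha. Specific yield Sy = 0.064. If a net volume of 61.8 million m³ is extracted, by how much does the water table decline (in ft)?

Δh ≈ 12.7 ft

A = 25000 ha = 2.5 × 10^8 m²
ΔV = 61.8 million m³ = 6.18 × 10^7 m³
Δh = ΔV / (Sy × A) = 6.18 × 10^7 m³ / (0.064 × 2.5 × 10^8 m²) = 3.862 m
Δh = 3.862 m = 12.67 ft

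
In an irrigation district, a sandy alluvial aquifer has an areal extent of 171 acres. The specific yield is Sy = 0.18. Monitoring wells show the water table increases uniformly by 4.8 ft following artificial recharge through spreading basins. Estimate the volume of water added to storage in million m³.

A = 171 acres = 6.92 × 10^5 m²
Δh = 4.8 ft = 1.463 m
ΔV = Sy × A × Δh = 0.18 × 6.92 × 10^5 m² × 1.463 m = 1.822 × 10^5 m³
ΔV = 1.822 × 10^5 m³ = 0.1822 million m³

ΔV ≈ 0.182 million m³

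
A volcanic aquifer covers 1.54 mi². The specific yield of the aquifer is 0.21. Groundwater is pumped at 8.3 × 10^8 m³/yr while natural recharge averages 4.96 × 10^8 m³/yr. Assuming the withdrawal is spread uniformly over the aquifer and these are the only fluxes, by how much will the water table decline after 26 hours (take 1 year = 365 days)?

Δh ≈ 1.18 m

A = 1.54 mi² = 3.989 × 10^6 m²
Net abstraction = 8.3 × 10^8 − 4.96 × 10^8 = 3.34 × 10^8 m³/yr
Q_net = 3.34 × 10^8 m³/yr = 9.151 × 10^5 m³/d
t = 26 hours = 1.083 d
ΔV = Q × t = 9.151 × 10^5 m³/d × 1.083 d = 9.913 × 10^5 m³
Δh = ΔV / (Sy × A) = 9.913 × 10^5 / (0.21 × 3.989 × 10^6) = 1.184 m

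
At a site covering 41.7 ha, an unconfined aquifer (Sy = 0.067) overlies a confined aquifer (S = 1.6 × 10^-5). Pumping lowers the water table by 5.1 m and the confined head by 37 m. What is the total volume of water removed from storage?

ΔV ≈ 1.43 × 10^5 m³

A = 41.7 ha = 4.17 × 10^5 m²
Unconfined: ΔV_u = Sy × A × Δh_u = 0.067 × 4.17 × 10^5 × 5.1 = 1.425 × 10^5 m³
Confined: ΔV_c = S × A × Δh_c = 1.6 × 10^-5 × 4.17 × 10^5 × 37 = 246.9 m³
Total ΔV = 1.425 × 10^5 + 246.9 = 1.427 × 10^5 m³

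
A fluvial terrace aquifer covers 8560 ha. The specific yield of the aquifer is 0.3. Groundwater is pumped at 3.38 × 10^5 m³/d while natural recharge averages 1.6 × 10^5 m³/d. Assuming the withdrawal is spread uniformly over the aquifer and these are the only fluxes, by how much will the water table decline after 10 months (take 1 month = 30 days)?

Δh ≈ 2.08 m

A = 8560 ha = 8.56 × 10^7 m²
Net abstraction = 3.38 × 10^5 − 1.6 × 10^5 = 1.78 × 10^5 m³/d
t = 10 months = 300 d
ΔV = Q × t = 1.78 × 10^5 m³/d × 300 d = 5.34 × 10^7 m³
Δh = ΔV / (Sy × A) = 5.34 × 10^7 / (0.3 × 8.56 × 10^7) = 2.079 m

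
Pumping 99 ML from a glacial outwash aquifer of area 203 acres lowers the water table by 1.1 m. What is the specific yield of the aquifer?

Sy ≈ 0.11

A = 203 acres = 8.215 × 10^5 m²
ΔV = 99 ML = 99000 m³
Sy = ΔV / (A × Δh) = 99000 m³ / (8.215 × 10^5 m² × 1.1 m) = 0.1096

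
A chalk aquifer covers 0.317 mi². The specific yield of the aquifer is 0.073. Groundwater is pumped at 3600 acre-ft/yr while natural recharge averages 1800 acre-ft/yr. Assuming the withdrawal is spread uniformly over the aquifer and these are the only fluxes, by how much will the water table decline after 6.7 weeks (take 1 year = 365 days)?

Δh ≈ 4.76 m

A = 0.317 mi² = 8.21 × 10^5 m²
Net abstraction = 3600 − 1800 = 1800 acre-ft/yr
Q_net = 1800 acre-ft/yr = 6083 m³/d
t = 6.7 weeks = 46.9 d
ΔV = Q × t = 6083 m³/d × 46.9 d = 2.853 × 10^5 m³
Δh = ΔV / (Sy × A) = 2.853 × 10^5 / (0.073 × 8.21 × 10^5) = 4.76 m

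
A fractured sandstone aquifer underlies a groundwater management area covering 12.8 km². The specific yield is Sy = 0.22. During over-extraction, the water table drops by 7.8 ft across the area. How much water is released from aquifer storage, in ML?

ΔV ≈ 6690 ML

A = 12.8 km² = 1.28 × 10^7 m²
Δh = 7.8 ft = 2.377 m
ΔV = Sy × A × Δh = 0.22 × 1.28 × 10^7 m² × 2.377 m = 6.695 × 10^6 m³
ΔV = 6.695 × 10^6 m³ = 6695 ML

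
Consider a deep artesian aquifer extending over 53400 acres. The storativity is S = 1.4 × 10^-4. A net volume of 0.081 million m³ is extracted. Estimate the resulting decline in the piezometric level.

Δh ≈ 2.68 m

A = 53400 acres = 2.161 × 10^8 m²
ΔV = 0.081 million m³ = 81000 m³
Δh = ΔV / (S × A) = 81000 m³ / (1.4 × 10^-4 × 2.161 × 10^8 m²) = 2.677 m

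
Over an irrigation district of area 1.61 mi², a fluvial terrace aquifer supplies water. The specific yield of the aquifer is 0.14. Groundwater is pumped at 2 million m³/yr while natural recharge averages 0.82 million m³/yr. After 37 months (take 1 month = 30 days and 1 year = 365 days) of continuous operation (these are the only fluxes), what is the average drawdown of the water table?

Δh ≈ 6.15 m

A = 1.61 mi² = 4.17 × 10^6 m²
Net abstraction = 2 − 0.82 = 1.18 million m³/yr
Q_net = 1.18 million m³/yr = 3233 m³/d
t = 37 months = 1110 d
ΔV = Q × t = 3233 m³/d × 1110 d = 3.588 × 10^6 m³
Δh = ΔV / (Sy × A) = 3.588 × 10^6 / (0.14 × 4.17 × 10^6) = 6.147 m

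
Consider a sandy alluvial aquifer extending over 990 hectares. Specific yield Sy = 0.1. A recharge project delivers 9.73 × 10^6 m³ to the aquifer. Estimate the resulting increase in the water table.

Δh ≈ 9.83 m

A = 990 hectares = 9.9 × 10^6 m²
Δh = ΔV / (Sy × A) = 9.73 × 10^6 m³ / (0.1 × 9.9 × 10^6 m²) = 9.828 m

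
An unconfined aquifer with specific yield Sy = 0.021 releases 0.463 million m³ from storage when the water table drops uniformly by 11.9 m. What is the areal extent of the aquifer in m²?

ΔV = 0.463 million m³ = 4.63 × 10^5 m³
A = ΔV / (Sy × Δh) = 4.63 × 10^5 / (0.021 × 11.9) = 1.853 × 10^6 m²

A ≈ 1.85 × 10^6 m²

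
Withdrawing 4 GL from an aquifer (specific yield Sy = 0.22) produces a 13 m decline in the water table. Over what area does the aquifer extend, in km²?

ΔV = 4 GL = 4 × 10^6 m³
A = ΔV / (Sy × Δh) = 4 × 10^6 / (0.22 × 13) = 1.399 × 10^6 m²
A = 1.399 × 10^6 m² = 1.399 km²

A ≈ 1.4 km²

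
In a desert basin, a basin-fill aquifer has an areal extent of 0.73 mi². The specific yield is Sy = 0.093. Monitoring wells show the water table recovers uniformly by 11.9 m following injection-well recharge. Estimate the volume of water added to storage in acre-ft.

A = 0.73 mi² = 1.891 × 10^6 m²
ΔV = Sy × A × Δh = 0.093 × 1.891 × 10^6 m² × 11.9 m = 2.092 × 10^6 m³
ΔV = 2.092 × 10^6 m³ = 1696 acre-ft

ΔV ≈ 1700 acre-ft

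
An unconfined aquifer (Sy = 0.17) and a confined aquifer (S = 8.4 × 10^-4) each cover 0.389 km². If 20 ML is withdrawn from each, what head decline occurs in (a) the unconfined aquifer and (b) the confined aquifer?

Δh_u ≈ 0.302 m; Δh_c ≈ 61.2 m

A = 0.389 km² = 3.89 × 10^5 m²
ΔV = 20 ML = 20000 m³
Unconfined: Δh_u = ΔV/(Sy·A) = 20000/(0.17 × 3.89 × 10^5) = 0.3024 m
Confined: Δh_c = ΔV/(S·A) = 20000/(8.4 × 10^-4 × 3.89 × 10^5) = 61.21 m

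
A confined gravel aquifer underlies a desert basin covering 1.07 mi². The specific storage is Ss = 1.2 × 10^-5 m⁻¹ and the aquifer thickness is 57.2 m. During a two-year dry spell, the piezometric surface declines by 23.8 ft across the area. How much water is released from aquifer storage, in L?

S = Ss × b = 1.2 × 10^-5 m⁻¹ × 57.2 m = 6.864 × 10^-4
A = 1.07 mi² = 2.771 × 10^6 m²
Δh = 23.8 ft = 7.254 m
ΔV = S × A × Δh = 6.864 × 10^-4 × 2.771 × 10^6 m² × 7.254 m = 13800 m³
ΔV = 13800 m³ = 1.38 × 10^7 L

ΔV ≈ 1.38 × 10^7 L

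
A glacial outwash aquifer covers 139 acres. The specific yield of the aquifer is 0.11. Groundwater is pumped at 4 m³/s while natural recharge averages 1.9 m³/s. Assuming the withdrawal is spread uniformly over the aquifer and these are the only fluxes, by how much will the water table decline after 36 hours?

Δh ≈ 4.4 m

A = 139 acres = 5.625 × 10^5 m²
Net abstraction = 4 − 1.9 = 2.1 m³/s
Q_net = 2.1 m³/s = 1.814 × 10^5 m³/d
t = 36 hours = 1.5 d
ΔV = Q × t = 1.814 × 10^5 m³/d × 1.5 d = 2.722 × 10^5 m³
Δh = ΔV / (Sy × A) = 2.722 × 10^5 / (0.11 × 5.625 × 10^5) = 4.398 m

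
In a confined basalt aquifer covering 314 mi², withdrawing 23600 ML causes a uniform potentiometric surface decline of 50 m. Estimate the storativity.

S ≈ 5.8 × 10^-4

A = 314 mi² = 8.133 × 10^8 m²
ΔV = 23600 ML = 2.36 × 10^7 m³
S = ΔV / (A × Δh) = 2.36 × 10^7 m³ / (8.133 × 10^8 m² × 50 m) = 5.804 × 10^-4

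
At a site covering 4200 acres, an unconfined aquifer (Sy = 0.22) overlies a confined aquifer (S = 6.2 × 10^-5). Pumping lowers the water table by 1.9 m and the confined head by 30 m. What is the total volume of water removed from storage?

A = 4200 acres = 1.7 × 10^7 m²
Unconfined: ΔV_u = Sy × A × Δh_u = 0.22 × 1.7 × 10^7 × 1.9 = 7.105 × 10^6 m³
Confined: ΔV_c = S × A × Δh_c = 6.2 × 10^-5 × 1.7 × 10^7 × 30 = 31610 m³
Total ΔV = 7.105 × 10^6 + 31610 = 7.136 × 10^6 m³

ΔV ≈ 7.14 × 10^6 m³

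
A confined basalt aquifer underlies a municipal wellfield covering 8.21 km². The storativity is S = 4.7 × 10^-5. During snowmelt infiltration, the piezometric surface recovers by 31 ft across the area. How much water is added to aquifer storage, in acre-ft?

A = 8.21 km² = 8.21 × 10^6 m²
Δh = 31 ft = 9.449 m
ΔV = S × A × Δh = 4.7 × 10^-5 × 8.21 × 10^6 m² × 9.449 m = 3646 m³
ΔV = 3646 m³ = 2.956 acre-ft

ΔV ≈ 2.96 acre-ft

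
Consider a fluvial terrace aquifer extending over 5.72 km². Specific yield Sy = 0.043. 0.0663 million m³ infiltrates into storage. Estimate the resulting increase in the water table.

A = 5.72 km² = 5.72 × 10^6 m²
ΔV = 0.0663 million m³ = 66300 m³
Δh = ΔV / (Sy × A) = 66300 m³ / (0.043 × 5.72 × 10^6 m²) = 0.2696 m

Δh ≈ 0.27 m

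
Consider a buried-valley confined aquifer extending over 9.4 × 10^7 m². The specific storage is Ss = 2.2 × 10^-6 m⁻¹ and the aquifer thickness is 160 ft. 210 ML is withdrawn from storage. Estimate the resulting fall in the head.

Δh ≈ 20.8 m

b = 160 ft = 48.77 m
S = Ss × b = 2.2 × 10^-6 m⁻¹ × 48.77 m = 1.073 × 10^-4
ΔV = 210 ML = 2.1 × 10^5 m³
Δh = ΔV / (S × A) = 2.1 × 10^5 m³ / (1.073 × 10^-4 × 9.4 × 10^7 m²) = 20.82 m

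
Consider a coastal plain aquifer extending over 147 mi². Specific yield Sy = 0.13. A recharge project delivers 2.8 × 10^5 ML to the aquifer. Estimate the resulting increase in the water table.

A = 147 mi² = 3.807 × 10^8 m²
ΔV = 2.8 × 10^5 ML = 2.8 × 10^8 m³
Δh = ΔV / (Sy × A) = 2.8 × 10^8 m³ / (0.13 × 3.807 × 10^8 m²) = 5.657 m

Δh ≈ 5.66 m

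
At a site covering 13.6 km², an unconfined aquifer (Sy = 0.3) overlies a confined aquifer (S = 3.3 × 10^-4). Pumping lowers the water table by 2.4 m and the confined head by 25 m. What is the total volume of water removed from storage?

A = 13.6 km² = 1.36 × 10^7 m²
Unconfined: ΔV_u = Sy × A × Δh_u = 0.3 × 1.36 × 10^7 × 2.4 = 9.792 × 10^6 m³
Confined: ΔV_c = S × A × Δh_c = 3.3 × 10^-4 × 1.36 × 10^7 × 25 = 1.122 × 10^5 m³
Total ΔV = 9.792 × 10^6 + 1.122 × 10^5 = 9.904 × 10^6 m³

ΔV ≈ 9.9 × 10^6 m³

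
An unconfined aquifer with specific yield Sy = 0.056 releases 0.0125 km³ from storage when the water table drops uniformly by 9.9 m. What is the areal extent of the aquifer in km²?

ΔV = 0.0125 km³ = 1.25 × 10^7 m³
A = ΔV / (Sy × Δh) = 1.25 × 10^7 / (0.056 × 9.9) = 2.255 × 10^7 m²
A = 2.255 × 10^7 m² = 22.55 km²

A ≈ 22.5 km²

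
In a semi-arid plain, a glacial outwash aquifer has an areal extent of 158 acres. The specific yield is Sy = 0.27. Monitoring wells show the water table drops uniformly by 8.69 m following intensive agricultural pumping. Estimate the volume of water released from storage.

A = 158 acres = 6.394 × 10^5 m²
ΔV = Sy × A × Δh = 0.27 × 6.394 × 10^5 m² × 8.69 m = 1.5 × 10^6 m³

ΔV ≈ 1.5 × 10^6 m³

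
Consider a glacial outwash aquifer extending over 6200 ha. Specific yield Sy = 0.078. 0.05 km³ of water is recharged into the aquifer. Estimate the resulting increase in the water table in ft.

A = 6200 ha = 6.2 × 10^7 m²
ΔV = 0.05 km³ = 5 × 10^7 m³
Δh = ΔV / (Sy × A) = 5 × 10^7 m³ / (0.078 × 6.2 × 10^7 m²) = 10.34 m
Δh = 10.34 m = 33.92 ft

Δh ≈ 33.9 ft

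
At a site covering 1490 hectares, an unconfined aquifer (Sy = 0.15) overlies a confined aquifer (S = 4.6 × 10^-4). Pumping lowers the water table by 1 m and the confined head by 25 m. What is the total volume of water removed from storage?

ΔV ≈ 2.41 × 10^6 m³

A = 1490 hectares = 1.49 × 10^7 m²
Unconfined: ΔV_u = Sy × A × Δh_u = 0.15 × 1.49 × 10^7 × 1 = 2.235 × 10^6 m³
Confined: ΔV_c = S × A × Δh_c = 4.6 × 10^-4 × 1.49 × 10^7 × 25 = 1.714 × 10^5 m³
Total ΔV = 2.235 × 10^6 + 1.714 × 10^5 = 2.406 × 10^6 m³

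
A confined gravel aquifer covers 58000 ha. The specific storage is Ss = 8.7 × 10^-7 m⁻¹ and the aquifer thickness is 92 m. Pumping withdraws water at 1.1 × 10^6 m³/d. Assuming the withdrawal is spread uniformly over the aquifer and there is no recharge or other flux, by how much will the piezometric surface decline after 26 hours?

S = Ss × b = 8.7 × 10^-7 m⁻¹ × 92 m = 8.004 × 10^-5
A = 58000 ha = 5.8 × 10^8 m²
t = 26 hours = 1.083 d
ΔV = Q × t = 1.1 × 10^6 m³/d × 1.083 d = 1.192 × 10^6 m³
Δh = ΔV / (S × A) = 1.192 × 10^6 / (8.004 × 10^-5 × 5.8 × 10^8) = 25.67 m

Δh ≈ 25.7 m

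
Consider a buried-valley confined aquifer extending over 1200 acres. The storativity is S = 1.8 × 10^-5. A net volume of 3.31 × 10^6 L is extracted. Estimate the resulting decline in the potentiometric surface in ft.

A = 1200 acres = 4.856 × 10^6 m²
ΔV = 3.31 × 10^6 L = 3310 m³
Δh = ΔV / (S × A) = 3310 m³ / (1.8 × 10^-5 × 4.856 × 10^6 m²) = 37.87 m
Δh = 37.87 m = 124.2 ft

Δh ≈ 124 ft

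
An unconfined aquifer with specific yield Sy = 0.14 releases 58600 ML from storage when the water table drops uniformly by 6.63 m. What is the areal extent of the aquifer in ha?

ΔV = 58600 ML = 5.86 × 10^7 m³
A = ΔV / (Sy × Δh) = 5.86 × 10^7 / (0.14 × 6.63) = 6.313 × 10^7 m²
A = 6.313 × 10^7 m² = 6313 ha

A ≈ 6310 ha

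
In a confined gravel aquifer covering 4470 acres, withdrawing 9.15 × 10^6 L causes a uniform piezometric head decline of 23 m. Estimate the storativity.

S ≈ 2.2 × 10^-5

A = 4470 acres = 1.809 × 10^7 m²
ΔV = 9.15 × 10^6 L = 9150 m³
S = ΔV / (A × Δh) = 9150 m³ / (1.809 × 10^7 m² × 23 m) = 2.199 × 10^-5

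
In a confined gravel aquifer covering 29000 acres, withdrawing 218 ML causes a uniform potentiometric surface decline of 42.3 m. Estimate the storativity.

A = 29000 acres = 1.174 × 10^8 m²
ΔV = 218 ML = 2.18 × 10^5 m³
S = ΔV / (A × Δh) = 2.18 × 10^5 m³ / (1.174 × 10^8 m² × 42.3 m) = 4.391 × 10^-5

S ≈ 4.4 × 10^-5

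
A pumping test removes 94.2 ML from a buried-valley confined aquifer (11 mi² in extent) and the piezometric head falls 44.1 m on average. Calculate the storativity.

S ≈ 7.5 × 10^-5

A = 11 mi² = 2.849 × 10^7 m²
ΔV = 94.2 ML = 94200 m³
S = ΔV / (A × Δh) = 94200 m³ / (2.849 × 10^7 m² × 44.1 m) = 7.498 × 10^-5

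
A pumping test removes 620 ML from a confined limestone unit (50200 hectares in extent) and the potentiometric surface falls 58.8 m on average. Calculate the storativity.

S ≈ 2.1 × 10^-5

A = 50200 hectares = 5.02 × 10^8 m²
ΔV = 620 ML = 6.2 × 10^5 m³
S = ΔV / (A × Δh) = 6.2 × 10^5 m³ / (5.02 × 10^8 m² × 58.8 m) = 2.1 × 10^-5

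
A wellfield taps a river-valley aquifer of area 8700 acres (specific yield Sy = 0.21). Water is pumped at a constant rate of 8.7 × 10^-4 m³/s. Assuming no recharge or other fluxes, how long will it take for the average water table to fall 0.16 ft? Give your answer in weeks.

A = 8700 acres = 3.521 × 10^7 m²
Δh = 0.16 ft = 0.04877 m
ΔV = Sy × A × Δh = 0.21 × 3.521 × 10^7 × 0.04877 = 3.606 × 10^5 m³
Q = 8.7 × 10^-4 m³/s = 75.17 m³/d
t = ΔV / Q = 3.606 × 10^5 m³ / 75.17 m³/d = 4797 d
t = 4797 d ≈ 685.3 weeks

t ≈ 685 weeks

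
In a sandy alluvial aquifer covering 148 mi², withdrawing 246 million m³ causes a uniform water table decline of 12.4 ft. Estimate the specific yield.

Sy ≈ 0.17

A = 148 mi² = 3.833 × 10^8 m²
Δh = 12.4 ft = 3.78 m
ΔV = 246 million m³ = 2.46 × 10^8 m³
Sy = ΔV / (A × Δh) = 2.46 × 10^8 m³ / (3.833 × 10^8 m² × 3.78 m) = 0.1698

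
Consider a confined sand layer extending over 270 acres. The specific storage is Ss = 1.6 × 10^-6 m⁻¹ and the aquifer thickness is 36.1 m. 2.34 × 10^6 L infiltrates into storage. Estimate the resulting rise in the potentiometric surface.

Δh ≈ 37.1 m

S = Ss × b = 1.6 × 10^-6 m⁻¹ × 36.1 m = 5.776 × 10^-5
A = 270 acres = 1.093 × 10^6 m²
ΔV = 2.34 × 10^6 L = 2340 m³
Δh = ΔV / (S × A) = 2340 m³ / (5.776 × 10^-5 × 1.093 × 10^6 m²) = 37.08 m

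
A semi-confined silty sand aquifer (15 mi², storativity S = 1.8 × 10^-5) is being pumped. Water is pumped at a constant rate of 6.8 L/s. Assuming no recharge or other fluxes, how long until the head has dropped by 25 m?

A = 15 mi² = 3.885 × 10^7 m²
ΔV = S × A × Δh = 1.8 × 10^-5 × 3.885 × 10^7 × 25 = 17480 m³
Q = 6.8 L/s = 587.5 m³/d
t = ΔV / Q = 17480 m³ / 587.5 m³/d = 29.76 d

t ≈ 29.8 days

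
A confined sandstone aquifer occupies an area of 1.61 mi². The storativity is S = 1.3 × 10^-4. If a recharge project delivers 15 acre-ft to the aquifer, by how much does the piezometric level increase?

A = 1.61 mi² = 4.17 × 10^6 m²
ΔV = 15 acre-ft = 18500 m³
Δh = ΔV / (S × A) = 18500 m³ / (1.3 × 10^-4 × 4.17 × 10^6 m²) = 34.13 m

Δh ≈ 34.1 m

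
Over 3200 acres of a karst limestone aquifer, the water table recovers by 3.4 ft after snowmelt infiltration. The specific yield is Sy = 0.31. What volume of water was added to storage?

A = 3200 acres = 1.295 × 10^7 m²
Δh = 3.4 ft = 1.036 m
ΔV = Sy × A × Δh = 0.31 × 1.295 × 10^7 m² × 1.036 m = 4.16 × 10^6 m³

ΔV ≈ 4.16 × 10^6 m³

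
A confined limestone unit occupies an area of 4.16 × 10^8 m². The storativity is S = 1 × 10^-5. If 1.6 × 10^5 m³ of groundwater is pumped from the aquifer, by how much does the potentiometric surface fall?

Δh = ΔV / (S × A) = 1.6 × 10^5 m³ / (1 × 10^-5 × 4.16 × 10^8 m²) = 38.46 m

Δh ≈ 38.5 m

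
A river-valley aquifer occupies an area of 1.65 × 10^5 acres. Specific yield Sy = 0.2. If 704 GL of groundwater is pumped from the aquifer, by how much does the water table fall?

A = 1.65 × 10^5 acres = 6.677 × 10^8 m²
ΔV = 704 GL = 7.04 × 10^8 m³
Δh = ΔV / (Sy × A) = 7.04 × 10^8 m³ / (0.2 × 6.677 × 10^8 m²) = 5.272 m

Δh ≈ 5.27 m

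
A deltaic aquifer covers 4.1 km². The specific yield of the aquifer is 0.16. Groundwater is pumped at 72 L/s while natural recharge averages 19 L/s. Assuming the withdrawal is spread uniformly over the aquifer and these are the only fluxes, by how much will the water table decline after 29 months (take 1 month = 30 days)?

Δh ≈ 6.07 m

A = 4.1 km² = 4.1 × 10^6 m²
Net abstraction = 72 − 19 = 53 L/s
Q_net = 53 L/s = 4579 m³/d
t = 29 months = 870 d
ΔV = Q × t = 4579 m³/d × 870 d = 3.984 × 10^6 m³
Δh = ΔV / (Sy × A) = 3.984 × 10^6 / (0.16 × 4.1 × 10^6) = 6.073 m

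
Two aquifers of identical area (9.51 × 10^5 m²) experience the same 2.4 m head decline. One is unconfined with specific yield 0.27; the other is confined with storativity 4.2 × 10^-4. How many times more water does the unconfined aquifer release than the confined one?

Unconfined: ΔV_u = Sy × A × Δh = 0.27 × 9.51 × 10^5 × 2.4 = 6.162 × 10^5 m³
Confined: ΔV_c = S × A × Δh = 4.2 × 10^-4 × 9.51 × 10^5 × 2.4 = 958.6 m³
Ratio = ΔV_u / ΔV_c = Sy / S = 0.27 / 4.2 × 10^-4 = 642.9

ΔV_u / ΔV_c ≈ 643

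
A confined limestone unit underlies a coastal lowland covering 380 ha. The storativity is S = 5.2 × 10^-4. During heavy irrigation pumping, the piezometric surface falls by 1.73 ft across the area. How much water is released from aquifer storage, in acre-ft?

ΔV ≈ 0.845 acre-ft

A = 380 ha = 3.8 × 10^6 m²
Δh = 1.73 ft = 0.5273 m
ΔV = S × A × Δh = 5.2 × 10^-4 × 3.8 × 10^6 m² × 0.5273 m = 1042 m³
ΔV = 1042 m³ = 0.8447 acre-ft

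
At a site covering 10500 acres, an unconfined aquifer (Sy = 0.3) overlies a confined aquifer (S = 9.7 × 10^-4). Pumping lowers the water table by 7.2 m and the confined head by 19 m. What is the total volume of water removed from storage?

ΔV ≈ 9.26 × 10^7 m³

A = 10500 acres = 4.249 × 10^7 m²
Unconfined: ΔV_u = Sy × A × Δh_u = 0.3 × 4.249 × 10^7 × 7.2 = 9.178 × 10^7 m³
Confined: ΔV_c = S × A × Δh_c = 9.7 × 10^-4 × 4.249 × 10^7 × 19 = 7.831 × 10^5 m³
Total ΔV = 9.178 × 10^7 + 7.831 × 10^5 = 9.257 × 10^7 m³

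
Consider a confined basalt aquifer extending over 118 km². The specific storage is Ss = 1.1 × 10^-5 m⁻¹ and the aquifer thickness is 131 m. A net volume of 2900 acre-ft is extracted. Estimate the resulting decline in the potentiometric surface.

Δh ≈ 21 m

S = Ss × b = 1.1 × 10^-5 m⁻¹ × 131 m = 1.441 × 10^-3
A = 118 km² = 1.18 × 10^8 m²
ΔV = 2900 acre-ft = 3.577 × 10^6 m³
Δh = ΔV / (S × A) = 3.577 × 10^6 m³ / (0.001441 × 1.18 × 10^8 m²) = 21.04 m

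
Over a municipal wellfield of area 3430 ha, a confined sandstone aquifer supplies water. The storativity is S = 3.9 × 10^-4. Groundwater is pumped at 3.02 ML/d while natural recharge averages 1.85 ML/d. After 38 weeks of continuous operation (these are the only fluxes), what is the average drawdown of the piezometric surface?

A = 3430 ha = 3.43 × 10^7 m²
Net abstraction = 3.02 − 1.85 = 1.17 ML/d
Q_net = 1.17 ML/d = 1170 m³/d
t = 38 weeks = 266 d
ΔV = Q × t = 1170 m³/d × 266 d = 3.112 × 10^5 m³
Δh = ΔV / (S × A) = 3.112 × 10^5 / (3.9 × 10^-4 × 3.43 × 10^7) = 23.27 m

Δh ≈ 23.3 m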